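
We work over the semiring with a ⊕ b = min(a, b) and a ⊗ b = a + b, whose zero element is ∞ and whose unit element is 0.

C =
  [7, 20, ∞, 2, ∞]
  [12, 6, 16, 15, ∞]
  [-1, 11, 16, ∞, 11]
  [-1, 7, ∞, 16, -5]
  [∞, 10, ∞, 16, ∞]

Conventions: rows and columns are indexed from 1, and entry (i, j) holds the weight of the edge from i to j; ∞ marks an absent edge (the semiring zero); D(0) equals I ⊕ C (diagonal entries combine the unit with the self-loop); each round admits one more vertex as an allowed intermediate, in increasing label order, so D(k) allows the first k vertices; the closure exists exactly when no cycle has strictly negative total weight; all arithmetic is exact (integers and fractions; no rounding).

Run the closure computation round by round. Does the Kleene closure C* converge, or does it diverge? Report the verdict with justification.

D(0):
  [0, 20, ∞, 2, ∞]
  [12, 0, 16, 15, ∞]
  [-1, 11, 0, ∞, 11]
  [-1, 7, ∞, 0, -5]
  [∞, 10, ∞, 16, 0]
D(1):
  [0, 20, ∞, 2, ∞]
  [12, 0, 16, 14, ∞]
  [-1, 11, 0, 1, 11]
  [-1, 7, ∞, 0, -5]
  [∞, 10, ∞, 16, 0]
D(2):
  [0, 20, 36, 2, ∞]
  [12, 0, 16, 14, ∞]
  [-1, 11, 0, 1, 11]
  [-1, 7, 23, 0, -5]
  [22, 10, 26, 16, 0]
D(3):
  [0, 20, 36, 2, 47]
  [12, 0, 16, 14, 27]
  [-1, 11, 0, 1, 11]
  [-1, 7, 23, 0, -5]
  [22, 10, 26, 16, 0]
D(4):
  [0, 9, 25, 2, -3]
  [12, 0, 16, 14, 9]
  [-1, 8, 0, 1, -4]
  [-1, 7, 23, 0, -5]
  [15, 10, 26, 16, 0]
D(5):
  [0, 7, 23, 2, -3]
  [12, 0, 16, 14, 9]
  [-1, 6, 0, 1, -4]
  [-1, 5, 21, 0, -5]
  [15, 10, 26, 16, 0]
Key observation: every diagonal entry stays at the unit through all rounds, so no improving cycle exists.
Answer: CONVERGES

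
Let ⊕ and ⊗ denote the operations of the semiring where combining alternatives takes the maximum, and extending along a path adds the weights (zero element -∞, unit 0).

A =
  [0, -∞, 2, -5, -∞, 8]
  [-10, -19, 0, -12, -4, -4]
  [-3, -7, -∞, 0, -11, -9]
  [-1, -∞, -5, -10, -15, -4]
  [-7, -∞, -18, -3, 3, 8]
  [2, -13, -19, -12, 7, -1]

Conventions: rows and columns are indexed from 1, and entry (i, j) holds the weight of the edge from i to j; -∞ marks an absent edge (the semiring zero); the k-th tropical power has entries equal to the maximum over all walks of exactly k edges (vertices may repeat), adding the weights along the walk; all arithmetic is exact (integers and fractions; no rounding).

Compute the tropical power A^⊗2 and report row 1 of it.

A^⊗2:
  [10, -5, 2, 2, 15, 8]
  [-2, -7, -8, 0, 3, 4]
  [-1, -22, -1, -8, -2, 5]
  [-1, -12, 1, -5, 3, 7]
  [10, -5, -5, 0, 15, 11]
  [2, -14, 4, 4, 10, 15]
Answer: row 1 of A^⊗2 = [10, -5, 2, 2, 15, 8]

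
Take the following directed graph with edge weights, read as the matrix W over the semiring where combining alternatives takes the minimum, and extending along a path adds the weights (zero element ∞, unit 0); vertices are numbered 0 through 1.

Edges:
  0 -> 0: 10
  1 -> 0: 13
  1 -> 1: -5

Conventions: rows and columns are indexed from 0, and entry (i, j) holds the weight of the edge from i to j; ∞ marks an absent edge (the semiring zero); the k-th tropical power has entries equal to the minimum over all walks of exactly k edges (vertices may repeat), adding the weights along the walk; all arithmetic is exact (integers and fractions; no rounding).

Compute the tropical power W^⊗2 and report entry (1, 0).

W^⊗2:
  [20, ∞]
  [8, -10]
Key observation: the optimum is the walk 1->1->0, with weight (-5) + 13 = 8.
Optimal value attained by: walk 1->1->0.
Answer: (W^⊗2)[1][0] = 8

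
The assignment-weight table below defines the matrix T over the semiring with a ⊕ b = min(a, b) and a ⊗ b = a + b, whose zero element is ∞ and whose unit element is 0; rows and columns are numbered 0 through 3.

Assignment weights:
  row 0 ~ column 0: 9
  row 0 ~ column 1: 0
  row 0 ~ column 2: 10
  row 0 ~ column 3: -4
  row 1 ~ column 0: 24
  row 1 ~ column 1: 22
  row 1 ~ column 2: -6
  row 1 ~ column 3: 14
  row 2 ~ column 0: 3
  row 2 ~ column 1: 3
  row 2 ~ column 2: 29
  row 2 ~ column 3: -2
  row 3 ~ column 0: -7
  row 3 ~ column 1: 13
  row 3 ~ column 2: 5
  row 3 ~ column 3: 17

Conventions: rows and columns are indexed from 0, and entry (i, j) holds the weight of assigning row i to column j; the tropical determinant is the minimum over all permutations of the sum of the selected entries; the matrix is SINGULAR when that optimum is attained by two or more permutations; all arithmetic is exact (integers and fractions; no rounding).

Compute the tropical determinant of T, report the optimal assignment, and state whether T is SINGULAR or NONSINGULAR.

σ = (0, 1, 2, 3): 9 + 22 + 29 + 17 = 77
σ = (0, 1, 3, 2): 9 + 22 + (-2) + 5 = 34
σ = (0, 2, 1, 3): 9 + (-6) + 3 + 17 = 23
σ = (0, 2, 3, 1): 9 + (-6) + (-2) + 13 = 14
σ = (0, 3, 1, 2): 9 + 14 + 3 + 5 = 31
σ = (0, 3, 2, 1): 9 + 14 + 29 + 13 = 65
σ = (1, 0, 2, 3): 0 + 24 + 29 + 17 = 70
σ = (1, 0, 3, 2): 0 + 24 + (-2) + 5 = 27
σ = (1, 2, 0, 3): 0 + (-6) + 3 + 17 = 14
σ = (1, 2, 3, 0): 0 + (-6) + (-2) + (-7) = -15
σ = (1, 3, 0, 2): 0 + 14 + 3 + 5 = 22
σ = (1, 3, 2, 0): 0 + 14 + 29 + (-7) = 36
σ = (2, 0, 1, 3): 10 + 24 + 3 + 17 = 54
σ = (2, 0, 3, 1): 10 + 24 + (-2) + 13 = 45
σ = (2, 1, 0, 3): 10 + 22 + 3 + 17 = 52
σ = (2, 1, 3, 0): 10 + 22 + (-2) + (-7) = 23
σ = (2, 3, 0, 1): 10 + 14 + 3 + 13 = 40
σ = (2, 3, 1, 0): 10 + 14 + 3 + (-7) = 20
σ = (3, 0, 1, 2): (-4) + 24 + 3 + 5 = 28
σ = (3, 0, 2, 1): (-4) + 24 + 29 + 13 = 62
σ = (3, 1, 0, 2): (-4) + 22 + 3 + 5 = 26
σ = (3, 1, 2, 0): (-4) + 22 + 29 + (-7) = 40
σ = (3, 2, 0, 1): (-4) + (-6) + 3 + 13 = 6
σ = (3, 2, 1, 0): (-4) + (-6) + 3 + (-7) = -14
Optimal value attained by: σ = (1, 2, 3, 0).
Answer: det⊕(T) = -15; verdict: NONSINGULAR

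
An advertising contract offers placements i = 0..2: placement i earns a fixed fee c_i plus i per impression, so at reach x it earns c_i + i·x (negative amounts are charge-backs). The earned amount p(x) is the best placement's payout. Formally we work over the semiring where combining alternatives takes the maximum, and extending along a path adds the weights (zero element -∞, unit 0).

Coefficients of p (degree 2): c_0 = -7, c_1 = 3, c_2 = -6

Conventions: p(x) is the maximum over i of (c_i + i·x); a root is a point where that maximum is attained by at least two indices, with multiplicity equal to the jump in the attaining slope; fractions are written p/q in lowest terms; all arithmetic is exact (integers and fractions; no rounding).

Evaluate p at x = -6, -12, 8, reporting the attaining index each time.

p(-6) = max(-7+0·(-6)=-7, 3+1·(-6)=-3, -6+2·(-6)=-18) = -3 (attained by i=1)
p(-12) = max(-7+0·(-12)=-7, 3+1·(-12)=-9, -6+2·(-12)=-30) = -7 (attained by i=0)
p(8) = max(-7+0·8=-7, 3+1·8=11, -6+2·8=10) = 11 (attained by i=1)
Answer: p(-6) = -3; p(-12) = -7; p(8) = 11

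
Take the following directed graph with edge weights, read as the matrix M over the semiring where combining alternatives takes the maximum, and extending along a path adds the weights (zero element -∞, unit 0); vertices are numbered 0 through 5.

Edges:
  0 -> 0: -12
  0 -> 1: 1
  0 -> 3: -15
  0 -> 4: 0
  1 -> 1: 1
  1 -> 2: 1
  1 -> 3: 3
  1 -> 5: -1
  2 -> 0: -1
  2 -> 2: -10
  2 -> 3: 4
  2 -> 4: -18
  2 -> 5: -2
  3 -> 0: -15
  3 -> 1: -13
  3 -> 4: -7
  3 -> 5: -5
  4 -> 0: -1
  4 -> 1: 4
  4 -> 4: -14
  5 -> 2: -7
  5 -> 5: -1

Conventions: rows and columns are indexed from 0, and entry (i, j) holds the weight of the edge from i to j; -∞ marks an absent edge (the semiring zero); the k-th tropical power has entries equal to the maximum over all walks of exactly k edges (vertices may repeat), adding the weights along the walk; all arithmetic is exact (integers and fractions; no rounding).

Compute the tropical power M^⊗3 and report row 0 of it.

M^⊗2:
  [-1, 4, 2, 4, -12, 0]
  [0, 2, 2, 5, -4, 0]
  [-11, 0, -9, -6, -1, -1]
  [-8, -3, -12, -10, -15, -6]
  [-13, 5, 5, 7, -1, 3]
  [-8, -∞, -8, -3, -25, -2]
M^⊗3:
  [1, 5, 5, 7, -1, 3]
  [1, 3, 3, 6, 0, 1]
  [-2, 3, 1, 3, -11, -1]
  [-13, -2, -2, 0, -8, -4]
  [4, 6, 6, 9, 0, 4]
  [-9, -7, -9, -4, -8, -3]
Answer: row 0 of M^⊗3 = [1, 5, 5, 7, -1, 3]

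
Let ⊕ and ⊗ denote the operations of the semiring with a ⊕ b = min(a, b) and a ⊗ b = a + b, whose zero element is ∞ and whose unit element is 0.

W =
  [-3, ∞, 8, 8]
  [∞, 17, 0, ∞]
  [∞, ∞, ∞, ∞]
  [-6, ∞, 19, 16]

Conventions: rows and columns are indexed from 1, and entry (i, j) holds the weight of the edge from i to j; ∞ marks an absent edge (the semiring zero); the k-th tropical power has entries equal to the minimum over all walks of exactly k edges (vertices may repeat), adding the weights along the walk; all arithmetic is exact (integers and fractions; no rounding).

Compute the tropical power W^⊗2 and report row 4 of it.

W^⊗2:
  [-6, ∞, 5, 5]
  [∞, 34, 17, ∞]
  [∞, ∞, ∞, ∞]
  [-9, ∞, 2, 2]
Answer: row 4 of W^⊗2 = [-9, ∞, 2, 2]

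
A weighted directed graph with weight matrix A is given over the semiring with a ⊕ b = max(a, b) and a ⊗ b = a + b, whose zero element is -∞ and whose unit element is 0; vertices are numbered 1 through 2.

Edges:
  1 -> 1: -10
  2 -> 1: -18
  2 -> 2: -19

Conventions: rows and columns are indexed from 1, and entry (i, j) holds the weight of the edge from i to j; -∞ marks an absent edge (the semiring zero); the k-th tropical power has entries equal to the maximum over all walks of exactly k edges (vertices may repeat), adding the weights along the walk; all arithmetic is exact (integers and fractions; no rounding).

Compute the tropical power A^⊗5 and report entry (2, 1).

A^⊗2:
  [-20, -∞]
  [-28, -38]
A^⊗3:
  [-30, -∞]
  [-38, -57]
A^⊗4:
  [-40, -∞]
  [-48, -76]
A^⊗5:
  [-50, -∞]
  [-58, -95]
Key observation: the optimum is the walk 2->1->1->1->1->1, with weight (-18) + (-10) + (-10) + (-10) + (-10) = -58.
Optimal value attained by: walk 2->1->1->1->1->1.
Answer: (A^⊗5)[2][1] = -58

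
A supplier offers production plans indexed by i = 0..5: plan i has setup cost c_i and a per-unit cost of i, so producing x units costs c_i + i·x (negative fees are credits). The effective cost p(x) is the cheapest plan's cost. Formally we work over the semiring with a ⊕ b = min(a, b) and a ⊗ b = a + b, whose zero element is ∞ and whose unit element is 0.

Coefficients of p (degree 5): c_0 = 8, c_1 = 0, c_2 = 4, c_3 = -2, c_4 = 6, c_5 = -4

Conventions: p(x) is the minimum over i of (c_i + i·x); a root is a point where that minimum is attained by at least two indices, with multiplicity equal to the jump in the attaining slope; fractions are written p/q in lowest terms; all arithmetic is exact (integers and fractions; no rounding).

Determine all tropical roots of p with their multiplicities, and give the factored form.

hull edge (i=0, c=8) to (i=1, c=0): slope -8, span 1
hull edge (i=1, c=0) to (i=5, c=-4): slope -1, span 4
Factored form: p(x) = -4 ⊗ (x ⊕ 1) ⊗ (x ⊕ 1) ⊗ (x ⊕ 1) ⊗ (x ⊕ 1) ⊗ (x ⊕ 8)
Answer: roots = 1 (mult 4), 8 (mult 1)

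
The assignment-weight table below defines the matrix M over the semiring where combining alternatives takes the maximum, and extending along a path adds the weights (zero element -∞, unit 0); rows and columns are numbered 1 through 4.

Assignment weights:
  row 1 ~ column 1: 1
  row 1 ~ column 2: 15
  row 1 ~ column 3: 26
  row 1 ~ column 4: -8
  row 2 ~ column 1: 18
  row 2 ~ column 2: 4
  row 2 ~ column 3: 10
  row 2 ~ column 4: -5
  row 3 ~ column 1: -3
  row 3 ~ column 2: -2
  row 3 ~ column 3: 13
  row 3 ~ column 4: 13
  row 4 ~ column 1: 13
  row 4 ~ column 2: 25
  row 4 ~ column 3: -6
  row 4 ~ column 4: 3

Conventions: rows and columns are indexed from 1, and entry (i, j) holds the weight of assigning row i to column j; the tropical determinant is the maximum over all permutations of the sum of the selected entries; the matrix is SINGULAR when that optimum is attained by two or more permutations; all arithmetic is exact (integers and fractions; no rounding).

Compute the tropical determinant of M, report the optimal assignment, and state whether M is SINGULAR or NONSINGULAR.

σ = (1, 2, 3, 4): 1 + 4 + 13 + 3 = 21
σ = (1, 2, 4, 3): 1 + 4 + 13 + (-6) = 12
σ = (1, 3, 2, 4): 1 + 10 + (-2) + 3 = 12
σ = (1, 3, 4, 2): 1 + 10 + 13 + 25 = 49
σ = (1, 4, 2, 3): 1 + (-5) + (-2) + (-6) = -12
σ = (1, 4, 3, 2): 1 + (-5) + 13 + 25 = 34
σ = (2, 1, 3, 4): 15 + 18 + 13 + 3 = 49
σ = (2, 1, 4, 3): 15 + 18 + 13 + (-6) = 40
σ = (2, 3, 1, 4): 15 + 10 + (-3) + 3 = 25
σ = (2, 3, 4, 1): 15 + 10 + 13 + 13 = 51
σ = (2, 4, 1, 3): 15 + (-5) + (-3) + (-6) = 1
σ = (2, 4, 3, 1): 15 + (-5) + 13 + 13 = 36
σ = (3, 1, 2, 4): 26 + 18 + (-2) + 3 = 45
σ = (3, 1, 4, 2): 26 + 18 + 13 + 25 = 82
σ = (3, 2, 1, 4): 26 + 4 + (-3) + 3 = 30
σ = (3, 2, 4, 1): 26 + 4 + 13 + 13 = 56
σ = (3, 4, 1, 2): 26 + (-5) + (-3) + 25 = 43
σ = (3, 4, 2, 1): 26 + (-5) + (-2) + 13 = 32
σ = (4, 1, 2, 3): (-8) + 18 + (-2) + (-6) = 2
σ = (4, 1, 3, 2): (-8) + 18 + 13 + 25 = 48
σ = (4, 2, 1, 3): (-8) + 4 + (-3) + (-6) = -13
σ = (4, 2, 3, 1): (-8) + 4 + 13 + 13 = 22
σ = (4, 3, 1, 2): (-8) + 10 + (-3) + 25 = 24
σ = (4, 3, 2, 1): (-8) + 10 + (-2) + 13 = 13
Optimal value attained by: σ = (3, 1, 4, 2).
Answer: det⊕(M) = 82; verdict: NONSINGULAR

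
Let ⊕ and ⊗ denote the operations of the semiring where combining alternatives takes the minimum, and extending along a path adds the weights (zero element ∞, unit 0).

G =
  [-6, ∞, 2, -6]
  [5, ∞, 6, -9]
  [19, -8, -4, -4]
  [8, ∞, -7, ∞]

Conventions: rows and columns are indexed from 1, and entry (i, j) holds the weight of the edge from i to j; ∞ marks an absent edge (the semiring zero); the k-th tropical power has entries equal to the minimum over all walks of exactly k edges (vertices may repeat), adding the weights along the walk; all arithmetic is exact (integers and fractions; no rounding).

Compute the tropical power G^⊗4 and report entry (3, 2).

G^⊗2:
  [-12, -6, -13, -12]
  [-1, -2, -16, -1]
  [-3, -12, -11, -17]
  [2, -15, -11, -11]
G^⊗3:
  [-18, -21, -19, -18]
  [-7, -24, -20, -20]
  [-9, -19, -24, -21]
  [-10, -19, -18, -24]
G^⊗4:
  [-24, -27, -25, -30]
  [-19, -28, -27, -33]
  [-15, -32, -28, -28]
  [-16, -26, -31, -28]
Key observation: the optimum is the walk 3->2->4->3->2, with weight (-8) + (-9) + (-7) + (-8) = -32.
Optimal value attained by: walk 3->2->4->3->2.
Answer: (G^⊗4)[3][2] = -32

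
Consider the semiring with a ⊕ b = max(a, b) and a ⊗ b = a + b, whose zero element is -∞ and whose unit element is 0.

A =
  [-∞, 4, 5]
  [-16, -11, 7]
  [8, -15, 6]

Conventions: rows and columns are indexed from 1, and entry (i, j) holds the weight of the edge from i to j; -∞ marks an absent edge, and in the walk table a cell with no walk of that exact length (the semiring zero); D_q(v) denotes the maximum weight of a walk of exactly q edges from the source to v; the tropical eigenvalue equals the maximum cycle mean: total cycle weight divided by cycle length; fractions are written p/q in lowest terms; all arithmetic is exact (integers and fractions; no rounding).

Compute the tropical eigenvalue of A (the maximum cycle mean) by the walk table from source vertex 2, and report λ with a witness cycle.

q=0: [-∞, 0, -∞]
q=1: [-16, -11, 7]
q=2: [15, -8, 13]
q=3: [21, 19, 20]
Optimal cycle mean attained by: cycle 1->3->1, total 5 + 8, length 2.
Answer: λ = 13/2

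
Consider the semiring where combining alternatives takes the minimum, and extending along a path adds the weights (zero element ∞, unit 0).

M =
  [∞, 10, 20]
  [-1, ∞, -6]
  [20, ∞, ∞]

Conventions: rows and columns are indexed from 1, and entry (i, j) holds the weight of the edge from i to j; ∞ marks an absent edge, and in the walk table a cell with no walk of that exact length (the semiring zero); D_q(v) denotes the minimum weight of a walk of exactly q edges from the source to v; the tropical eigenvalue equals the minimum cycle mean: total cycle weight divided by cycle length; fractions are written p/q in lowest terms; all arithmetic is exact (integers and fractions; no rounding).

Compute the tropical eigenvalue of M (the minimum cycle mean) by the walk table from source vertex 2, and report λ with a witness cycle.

q=0: [∞, 0, ∞]
q=1: [-1, ∞, -6]
q=2: [14, 9, 19]
q=3: [8, 24, 3]
Optimal cycle mean attained by: cycle 1->2->1, total 10 + (-1), length 2.
Answer: λ = 9/2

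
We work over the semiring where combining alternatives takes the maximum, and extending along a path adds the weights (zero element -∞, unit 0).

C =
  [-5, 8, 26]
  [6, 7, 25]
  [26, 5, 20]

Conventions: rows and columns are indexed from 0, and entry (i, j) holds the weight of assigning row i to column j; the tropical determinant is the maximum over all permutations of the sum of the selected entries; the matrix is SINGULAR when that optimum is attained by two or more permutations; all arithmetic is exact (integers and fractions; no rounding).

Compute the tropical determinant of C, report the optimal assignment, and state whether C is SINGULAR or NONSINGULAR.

σ = (0, 1, 2): (-5) + 7 + 20 = 22
σ = (0, 2, 1): (-5) + 25 + 5 = 25
σ = (1, 0, 2): 8 + 6 + 20 = 34
σ = (1, 2, 0): 8 + 25 + 26 = 59
σ = (2, 0, 1): 26 + 6 + 5 = 37
σ = (2, 1, 0): 26 + 7 + 26 = 59
Optimal value attained by: σ = (1, 2, 0).
Answer: det⊕(C) = 59; verdict: SINGULAR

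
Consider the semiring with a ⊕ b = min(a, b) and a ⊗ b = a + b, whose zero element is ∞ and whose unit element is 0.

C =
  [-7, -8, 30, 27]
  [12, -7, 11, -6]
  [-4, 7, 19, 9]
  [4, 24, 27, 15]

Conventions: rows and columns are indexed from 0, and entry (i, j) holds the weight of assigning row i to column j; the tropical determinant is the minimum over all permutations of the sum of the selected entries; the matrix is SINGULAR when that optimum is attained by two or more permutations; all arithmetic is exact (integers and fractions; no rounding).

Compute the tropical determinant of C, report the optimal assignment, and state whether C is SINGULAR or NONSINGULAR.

σ = (0, 1, 2, 3): (-7) + (-7) + 19 + 15 = 20
σ = (0, 1, 3, 2): (-7) + (-7) + 9 + 27 = 22
σ = (0, 2, 1, 3): (-7) + 11 + 7 + 15 = 26
σ = (0, 2, 3, 1): (-7) + 11 + 9 + 24 = 37
σ = (0, 3, 1, 2): (-7) + (-6) + 7 + 27 = 21
σ = (0, 3, 2, 1): (-7) + (-6) + 19 + 24 = 30
σ = (1, 0, 2, 3): (-8) + 12 + 19 + 15 = 38
σ = (1, 0, 3, 2): (-8) + 12 + 9 + 27 = 40
σ = (1, 2, 0, 3): (-8) + 11 + (-4) + 15 = 14
σ = (1, 2, 3, 0): (-8) + 11 + 9 + 4 = 16
σ = (1, 3, 0, 2): (-8) + (-6) + (-4) + 27 = 9
σ = (1, 3, 2, 0): (-8) + (-6) + 19 + 4 = 9
σ = (2, 0, 1, 3): 30 + 12 + 7 + 15 = 64
σ = (2, 0, 3, 1): 30 + 12 + 9 + 24 = 75
σ = (2, 1, 0, 3): 30 + (-7) + (-4) + 15 = 34
σ = (2, 1, 3, 0): 30 + (-7) + 9 + 4 = 36
σ = (2, 3, 0, 1): 30 + (-6) + (-4) + 24 = 44
σ = (2, 3, 1, 0): 30 + (-6) + 7 + 4 = 35
σ = (3, 0, 1, 2): 27 + 12 + 7 + 27 = 73
σ = (3, 0, 2, 1): 27 + 12 + 19 + 24 = 82
σ = (3, 1, 0, 2): 27 + (-7) + (-4) + 27 = 43
σ = (3, 1, 2, 0): 27 + (-7) + 19 + 4 = 43
σ = (3, 2, 0, 1): 27 + 11 + (-4) + 24 = 58
σ = (3, 2, 1, 0): 27 + 11 + 7 + 4 = 49
Optimal value attained by: σ = (1, 3, 0, 2).
Answer: det⊕(C) = 9; verdict: SINGULAR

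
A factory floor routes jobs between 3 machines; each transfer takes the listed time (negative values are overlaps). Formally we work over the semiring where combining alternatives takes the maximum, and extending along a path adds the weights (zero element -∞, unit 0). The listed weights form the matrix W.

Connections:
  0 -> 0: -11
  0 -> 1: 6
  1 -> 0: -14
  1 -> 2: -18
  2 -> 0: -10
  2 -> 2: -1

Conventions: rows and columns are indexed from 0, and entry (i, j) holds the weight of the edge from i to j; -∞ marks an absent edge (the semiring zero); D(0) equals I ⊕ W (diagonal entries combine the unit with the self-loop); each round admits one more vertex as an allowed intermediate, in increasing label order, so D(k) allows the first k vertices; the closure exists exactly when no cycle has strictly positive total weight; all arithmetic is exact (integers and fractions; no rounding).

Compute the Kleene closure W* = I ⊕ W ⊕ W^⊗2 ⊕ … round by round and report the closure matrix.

D(0):
  [0, 6, -∞]
  [-14, 0, -18]
  [-10, -∞, 0]
D(1):
  [0, 6, -∞]
  [-14, 0, -18]
  [-10, -4, 0]
D(2):
  [0, 6, -12]
  [-14, 0, -18]
  [-10, -4, 0]
D(3):
  [0, 6, -12]
  [-14, 0, -18]
  [-10, -4, 0]
Answer: W* = [[0, 6, -12], [-14, 0, -18], [-10, -4, 0]]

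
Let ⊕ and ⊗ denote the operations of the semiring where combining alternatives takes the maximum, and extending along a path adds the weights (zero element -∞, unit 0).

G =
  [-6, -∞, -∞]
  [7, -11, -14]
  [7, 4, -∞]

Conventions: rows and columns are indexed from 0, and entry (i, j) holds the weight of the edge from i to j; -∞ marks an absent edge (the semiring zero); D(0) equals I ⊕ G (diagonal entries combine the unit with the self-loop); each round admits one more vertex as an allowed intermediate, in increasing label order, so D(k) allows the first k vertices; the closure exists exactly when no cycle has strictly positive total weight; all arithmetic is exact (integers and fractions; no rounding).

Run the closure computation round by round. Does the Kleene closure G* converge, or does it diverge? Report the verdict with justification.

D(0):
  [0, -∞, -∞]
  [7, 0, -14]
  [7, 4, 0]
D(1):
  [0, -∞, -∞]
  [7, 0, -14]
  [7, 4, 0]
D(2):
  [0, -∞, -∞]
  [7, 0, -14]
  [11, 4, 0]
D(3):
  [0, -∞, -∞]
  [7, 0, -14]
  [11, 4, 0]
Key observation: every diagonal entry stays at the unit through all rounds, so no improving cycle exists.
Answer: CONVERGES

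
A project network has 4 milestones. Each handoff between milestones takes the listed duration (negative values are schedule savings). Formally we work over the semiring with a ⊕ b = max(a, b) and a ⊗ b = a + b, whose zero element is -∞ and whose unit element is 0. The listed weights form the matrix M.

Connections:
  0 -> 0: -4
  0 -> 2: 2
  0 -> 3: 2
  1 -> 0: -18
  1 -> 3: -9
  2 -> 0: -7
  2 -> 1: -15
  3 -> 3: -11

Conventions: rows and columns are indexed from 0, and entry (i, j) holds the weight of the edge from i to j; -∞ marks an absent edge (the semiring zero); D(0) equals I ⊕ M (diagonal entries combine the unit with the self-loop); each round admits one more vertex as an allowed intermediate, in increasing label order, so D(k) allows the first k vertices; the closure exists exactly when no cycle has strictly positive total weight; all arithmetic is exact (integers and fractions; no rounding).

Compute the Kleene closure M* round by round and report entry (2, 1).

D(0):
  [0, -∞, 2, 2]
  [-18, 0, -∞, -9]
  [-7, -15, 0, -∞]
  [-∞, -∞, -∞, 0]
D(1):
  [0, -∞, 2, 2]
  [-18, 0, -16, -9]
  [-7, -15, 0, -5]
  [-∞, -∞, -∞, 0]
D(2):
  [0, -∞, 2, 2]
  [-18, 0, -16, -9]
  [-7, -15, 0, -5]
  [-∞, -∞, -∞, 0]
D(3):
  [0, -13, 2, 2]
  [-18, 0, -16, -9]
  [-7, -15, 0, -5]
  [-∞, -∞, -∞, 0]
D(4):
  [0, -13, 2, 2]
  [-18, 0, -16, -9]
  [-7, -15, 0, -5]
  [-∞, -∞, -∞, 0]
Answer: M*[2][1] = -15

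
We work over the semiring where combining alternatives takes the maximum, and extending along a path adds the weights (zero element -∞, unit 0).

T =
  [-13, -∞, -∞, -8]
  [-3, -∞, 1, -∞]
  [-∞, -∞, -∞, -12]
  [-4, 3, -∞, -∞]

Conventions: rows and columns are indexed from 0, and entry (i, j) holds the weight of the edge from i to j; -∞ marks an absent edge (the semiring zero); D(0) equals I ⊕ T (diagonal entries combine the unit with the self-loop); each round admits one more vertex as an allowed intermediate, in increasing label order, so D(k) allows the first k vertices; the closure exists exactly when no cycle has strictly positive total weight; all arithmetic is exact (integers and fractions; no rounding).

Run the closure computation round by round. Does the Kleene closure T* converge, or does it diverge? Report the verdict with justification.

D(0):
  [0, -∞, -∞, -8]
  [-3, 0, 1, -∞]
  [-∞, -∞, 0, -12]
  [-4, 3, -∞, 0]
D(1):
  [0, -∞, -∞, -8]
  [-3, 0, 1, -11]
  [-∞, -∞, 0, -12]
  [-4, 3, -∞, 0]
D(2):
  [0, -∞, -∞, -8]
  [-3, 0, 1, -11]
  [-∞, -∞, 0, -12]
  [0, 3, 4, 0]
D(3):
  [0, -∞, -∞, -8]
  [-3, 0, 1, -11]
  [-∞, -∞, 0, -12]
  [0, 3, 4, 0]
D(4):
  [0, -5, -4, -8]
  [-3, 0, 1, -11]
  [-12, -9, 0, -12]
  [0, 3, 4, 0]
Key observation: every diagonal entry stays at the unit through all rounds, so no improving cycle exists.
Answer: CONVERGES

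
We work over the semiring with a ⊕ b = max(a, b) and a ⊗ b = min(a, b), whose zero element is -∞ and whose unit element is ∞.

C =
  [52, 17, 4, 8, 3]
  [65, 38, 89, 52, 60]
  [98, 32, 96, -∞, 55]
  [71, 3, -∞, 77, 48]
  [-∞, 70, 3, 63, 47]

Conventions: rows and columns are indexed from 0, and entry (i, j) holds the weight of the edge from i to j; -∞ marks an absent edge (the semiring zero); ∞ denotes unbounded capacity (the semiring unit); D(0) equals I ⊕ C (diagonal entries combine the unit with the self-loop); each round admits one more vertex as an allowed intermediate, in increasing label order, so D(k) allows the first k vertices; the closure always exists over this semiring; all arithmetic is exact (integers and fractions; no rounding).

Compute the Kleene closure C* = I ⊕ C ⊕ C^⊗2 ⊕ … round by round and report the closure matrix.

D(0):
  [∞, 17, 4, 8, 3]
  [65, ∞, 89, 52, 60]
  [98, 32, ∞, -∞, 55]
  [71, 3, -∞, ∞, 48]
  [-∞, 70, 3, 63, ∞]
D(1):
  [∞, 17, 4, 8, 3]
  [65, ∞, 89, 52, 60]
  [98, 32, ∞, 8, 55]
  [71, 17, 4, ∞, 48]
  [-∞, 70, 3, 63, ∞]
D(2):
  [∞, 17, 17, 17, 17]
  [65, ∞, 89, 52, 60]
  [98, 32, ∞, 32, 55]
  [71, 17, 17, ∞, 48]
  [65, 70, 70, 63, ∞]
D(3):
  [∞, 17, 17, 17, 17]
  [89, ∞, 89, 52, 60]
  [98, 32, ∞, 32, 55]
  [71, 17, 17, ∞, 48]
  [70, 70, 70, 63, ∞]
D(4):
  [∞, 17, 17, 17, 17]
  [89, ∞, 89, 52, 60]
  [98, 32, ∞, 32, 55]
  [71, 17, 17, ∞, 48]
  [70, 70, 70, 63, ∞]
D(5):
  [∞, 17, 17, 17, 17]
  [89, ∞, 89, 60, 60]
  [98, 55, ∞, 55, 55]
  [71, 48, 48, ∞, 48]
  [70, 70, 70, 63, ∞]
Answer: C* = [[∞, 17, 17, 17, 17], [89, ∞, 89, 60, 60], [98, 55, ∞, 55, 55], [71, 48, 48, ∞, 48], [70, 70, 70, 63, ∞]]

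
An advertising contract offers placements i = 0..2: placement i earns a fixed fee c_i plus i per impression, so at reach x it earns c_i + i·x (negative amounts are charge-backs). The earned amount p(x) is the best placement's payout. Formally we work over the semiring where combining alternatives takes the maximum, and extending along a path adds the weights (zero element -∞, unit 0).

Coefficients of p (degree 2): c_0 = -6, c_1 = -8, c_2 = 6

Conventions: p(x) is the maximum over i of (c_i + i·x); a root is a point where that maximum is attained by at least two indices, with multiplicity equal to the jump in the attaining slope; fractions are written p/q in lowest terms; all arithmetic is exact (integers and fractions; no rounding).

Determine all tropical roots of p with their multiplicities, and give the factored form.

hull edge (i=0, c=-6) to (i=2, c=6): slope 6, span 2
Factored form: p(x) = 6 ⊗ (x ⊕ (-6)) ⊗ (x ⊕ (-6))
Answer: roots = -6 (mult 2)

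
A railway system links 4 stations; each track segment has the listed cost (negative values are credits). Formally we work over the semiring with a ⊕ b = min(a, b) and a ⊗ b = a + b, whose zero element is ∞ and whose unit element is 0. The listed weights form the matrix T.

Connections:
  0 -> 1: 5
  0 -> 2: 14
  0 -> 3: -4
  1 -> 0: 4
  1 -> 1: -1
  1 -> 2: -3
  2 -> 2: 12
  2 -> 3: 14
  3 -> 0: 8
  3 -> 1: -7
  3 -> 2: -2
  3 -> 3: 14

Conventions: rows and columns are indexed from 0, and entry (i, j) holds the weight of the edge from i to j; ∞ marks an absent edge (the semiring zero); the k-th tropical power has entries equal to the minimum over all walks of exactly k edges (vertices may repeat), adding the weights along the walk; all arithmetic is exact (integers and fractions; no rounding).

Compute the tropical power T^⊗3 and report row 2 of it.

T^⊗2:
  [4, -11, -6, 10]
  [3, -2, -4, 0]
  [22, 7, 12, 26]
  [-3, -8, -10, 4]
T^⊗3:
  [-7, -12, -14, 0]
  [2, -7, -5, -1]
  [11, 6, 4, 18]
  [-4, -9, -11, -7]
Answer: row 2 of T^⊗3 = [11, 6, 4, 18]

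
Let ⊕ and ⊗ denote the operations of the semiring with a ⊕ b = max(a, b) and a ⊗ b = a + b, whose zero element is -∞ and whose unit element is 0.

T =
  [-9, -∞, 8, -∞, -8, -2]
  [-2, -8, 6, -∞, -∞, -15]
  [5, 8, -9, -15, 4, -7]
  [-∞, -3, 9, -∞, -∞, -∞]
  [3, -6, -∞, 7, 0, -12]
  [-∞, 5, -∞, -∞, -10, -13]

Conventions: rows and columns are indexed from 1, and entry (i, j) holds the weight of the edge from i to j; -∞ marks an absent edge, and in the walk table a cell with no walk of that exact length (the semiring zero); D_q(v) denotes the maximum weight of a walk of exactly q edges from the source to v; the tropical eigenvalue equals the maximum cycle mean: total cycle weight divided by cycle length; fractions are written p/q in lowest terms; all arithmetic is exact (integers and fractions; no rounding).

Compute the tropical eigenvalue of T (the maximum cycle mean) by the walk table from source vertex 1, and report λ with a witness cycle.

q=0: [0, -∞, -∞, -∞, -∞, -∞]
q=1: [-9, -∞, 8, -∞, -8, -2]
q=2: [13, 16, -1, -1, 12, 1]
q=3: [15, 8, 22, 19, 12, 11]
q=4: [27, 30, 28, 19, 26, 15]
q=5: [33, 36, 36, 33, 32, 25]
q=6: [41, 44, 42, 39, 40, 31]
Optimal cycle mean attained by: cycle 2->3->2, total 6 + 8, length 2.
Answer: λ = 7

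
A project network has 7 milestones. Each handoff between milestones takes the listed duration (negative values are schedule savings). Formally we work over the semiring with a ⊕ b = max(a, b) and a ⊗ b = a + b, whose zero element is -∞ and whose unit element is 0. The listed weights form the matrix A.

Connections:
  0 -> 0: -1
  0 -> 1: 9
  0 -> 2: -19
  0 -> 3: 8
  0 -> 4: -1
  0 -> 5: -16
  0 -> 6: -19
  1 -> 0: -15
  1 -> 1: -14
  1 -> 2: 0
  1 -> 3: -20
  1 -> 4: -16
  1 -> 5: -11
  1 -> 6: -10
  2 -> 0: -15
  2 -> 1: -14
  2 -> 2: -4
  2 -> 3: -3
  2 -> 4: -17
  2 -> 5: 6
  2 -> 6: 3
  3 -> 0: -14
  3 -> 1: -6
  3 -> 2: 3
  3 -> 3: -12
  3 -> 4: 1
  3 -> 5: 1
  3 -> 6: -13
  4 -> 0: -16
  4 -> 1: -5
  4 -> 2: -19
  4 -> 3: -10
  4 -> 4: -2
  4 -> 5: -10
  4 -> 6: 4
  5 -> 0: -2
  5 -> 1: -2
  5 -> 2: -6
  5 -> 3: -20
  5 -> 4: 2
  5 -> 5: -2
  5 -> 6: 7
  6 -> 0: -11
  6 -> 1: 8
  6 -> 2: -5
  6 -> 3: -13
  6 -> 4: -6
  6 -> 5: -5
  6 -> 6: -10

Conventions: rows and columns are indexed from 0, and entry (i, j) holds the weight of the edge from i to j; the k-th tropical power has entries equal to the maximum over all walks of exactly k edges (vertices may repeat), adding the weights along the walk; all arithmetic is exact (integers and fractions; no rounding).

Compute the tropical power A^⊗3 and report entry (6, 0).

A^⊗2:
  [-2, 8, 11, 7, 9, 9, 3]
  [-13, -2, -4, -3, -9, 6, 3]
  [4, 11, 0, -7, 8, 4, 13]
  [-1, -1, -1, 0, 3, 9, 8]
  [-7, 12, -1, -8, -2, -1, 2]
  [-3, 15, 2, 6, 1, 2, 6]
  [-7, -2, 8, -3, -3, 1, 2]
A^⊗3:
  [7, 11, 10, 8, 11, 17, 16]
  [4, 11, 0, -5, 8, 4, 13]
  [3, 21, 11, 12, 7, 8, 12]
  [7, 16, 3, 7, 11, 7, 16]
  [-3, 10, 12, 1, 1, 5, 6]
  [0, 14, 15, 5, 7, 8, 9]
  [-1, 10, 4, 5, 3, 14, 11]
Key observation: the optimum is the walk 6->2->5->0, with weight (-5) + 6 + (-2) = -1.
Optimal value attained by: walk 6->2->5->0.
Answer: (A^⊗3)[6][0] = -1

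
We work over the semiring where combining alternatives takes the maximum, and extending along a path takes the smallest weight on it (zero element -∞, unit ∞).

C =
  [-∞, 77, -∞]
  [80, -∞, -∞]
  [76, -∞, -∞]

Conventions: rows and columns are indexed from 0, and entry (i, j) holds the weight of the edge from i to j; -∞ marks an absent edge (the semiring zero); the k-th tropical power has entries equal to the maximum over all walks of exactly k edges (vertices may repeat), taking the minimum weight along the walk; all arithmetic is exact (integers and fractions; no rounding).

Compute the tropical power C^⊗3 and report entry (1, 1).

C^⊗2:
  [77, -∞, -∞]
  [-∞, 77, -∞]
  [-∞, 76, -∞]
C^⊗3:
  [-∞, 77, -∞]
  [77, -∞, -∞]
  [76, -∞, -∞]
Key observation: no walk of exactly 3 edges connects these vertices, so the entry is the semiring zero.
Answer: (C^⊗3)[1][1] = -∞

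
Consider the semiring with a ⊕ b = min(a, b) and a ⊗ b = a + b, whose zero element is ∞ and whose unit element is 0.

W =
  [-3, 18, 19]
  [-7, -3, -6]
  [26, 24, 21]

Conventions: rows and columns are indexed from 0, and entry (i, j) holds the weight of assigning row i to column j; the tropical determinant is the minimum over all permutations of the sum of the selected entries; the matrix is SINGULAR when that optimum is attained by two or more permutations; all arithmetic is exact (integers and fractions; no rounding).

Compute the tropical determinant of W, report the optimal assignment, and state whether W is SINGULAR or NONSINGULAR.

σ = (0, 1, 2): (-3) + (-3) + 21 = 15
σ = (0, 2, 1): (-3) + (-6) + 24 = 15
σ = (1, 0, 2): 18 + (-7) + 21 = 32
σ = (1, 2, 0): 18 + (-6) + 26 = 38
σ = (2, 0, 1): 19 + (-7) + 24 = 36
σ = (2, 1, 0): 19 + (-3) + 26 = 42
Optimal value attained by: σ = (0, 1, 2).
Answer: det⊕(W) = 15; verdict: SINGULAR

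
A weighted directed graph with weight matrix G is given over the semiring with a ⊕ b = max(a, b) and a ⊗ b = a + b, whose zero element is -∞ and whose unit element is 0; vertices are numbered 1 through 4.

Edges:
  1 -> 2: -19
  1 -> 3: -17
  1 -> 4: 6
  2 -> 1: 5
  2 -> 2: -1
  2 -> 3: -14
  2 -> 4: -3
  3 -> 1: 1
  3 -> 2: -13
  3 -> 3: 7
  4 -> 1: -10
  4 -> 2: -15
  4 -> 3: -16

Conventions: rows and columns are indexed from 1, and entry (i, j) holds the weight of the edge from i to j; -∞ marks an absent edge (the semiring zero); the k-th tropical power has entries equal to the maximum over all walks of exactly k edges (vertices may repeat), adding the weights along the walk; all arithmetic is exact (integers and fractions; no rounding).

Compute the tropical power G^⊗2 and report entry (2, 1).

G^⊗2:
  [-4, -9, -10, -22]
  [4, -2, -7, 11]
  [8, -6, 14, 7]
  [-10, -16, -9, -4]
Key observation: the optimum is the walk 2->2->1, with weight (-1) + 5 = 4.
Optimal value attained by: walk 2->2->1.
Answer: (G^⊗2)[2][1] = 4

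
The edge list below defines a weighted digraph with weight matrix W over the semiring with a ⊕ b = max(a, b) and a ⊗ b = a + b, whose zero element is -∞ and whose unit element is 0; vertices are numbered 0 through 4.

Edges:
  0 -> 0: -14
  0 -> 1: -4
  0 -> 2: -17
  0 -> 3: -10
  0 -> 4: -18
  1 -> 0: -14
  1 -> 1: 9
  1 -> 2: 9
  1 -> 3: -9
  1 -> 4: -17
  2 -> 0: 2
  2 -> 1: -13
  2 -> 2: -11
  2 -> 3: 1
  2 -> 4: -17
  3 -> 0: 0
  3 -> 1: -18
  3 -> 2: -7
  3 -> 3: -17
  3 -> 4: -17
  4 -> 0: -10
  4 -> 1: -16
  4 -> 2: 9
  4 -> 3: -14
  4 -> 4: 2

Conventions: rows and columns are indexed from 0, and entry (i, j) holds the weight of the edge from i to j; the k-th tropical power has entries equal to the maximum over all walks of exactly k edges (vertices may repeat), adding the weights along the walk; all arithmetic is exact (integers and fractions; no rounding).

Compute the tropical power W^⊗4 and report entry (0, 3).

W^⊗2:
  [-10, 5, 5, -13, -16]
  [11, 18, 18, 10, -8]
  [1, -2, -4, -8, -15]
  [-5, -4, -8, -6, -15]
  [11, -4, 11, 10, 4]
W^⊗3:
  [7, 14, 14, 6, -12]
  [20, 27, 27, 19, 1]
  [-2, 7, 7, -3, -13]
  [-6, 5, 5, -7, -13]
  [13, 7, 13, 12, 6]
W^⊗4:
  [16, 23, 23, 15, -3]
  [29, 36, 36, 28, 10]
  [9, 16, 16, 8, -10]
  [7, 14, 14, 6, -11]
  [15, 16, 16, 14, 8]
Key observation: the optimum is the walk 0->1->1->2->3, with weight (-4) + 9 + 9 + 1 = 15.
Optimal value attained by: walk 0->1->1->2->3.
Answer: (W^⊗4)[0][3] = 15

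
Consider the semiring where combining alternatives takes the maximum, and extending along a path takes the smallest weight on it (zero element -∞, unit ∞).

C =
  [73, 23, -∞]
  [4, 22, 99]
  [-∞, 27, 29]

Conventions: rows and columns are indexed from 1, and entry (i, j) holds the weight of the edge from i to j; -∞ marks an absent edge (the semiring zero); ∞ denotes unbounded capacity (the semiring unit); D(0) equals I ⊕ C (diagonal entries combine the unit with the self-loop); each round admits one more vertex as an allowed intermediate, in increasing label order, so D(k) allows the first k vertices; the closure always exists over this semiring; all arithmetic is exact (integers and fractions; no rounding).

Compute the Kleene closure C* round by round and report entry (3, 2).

D(0):
  [∞, 23, -∞]
  [4, ∞, 99]
  [-∞, 27, ∞]
D(1):
  [∞, 23, -∞]
  [4, ∞, 99]
  [-∞, 27, ∞]
D(2):
  [∞, 23, 23]
  [4, ∞, 99]
  [4, 27, ∞]
D(3):
  [∞, 23, 23]
  [4, ∞, 99]
  [4, 27, ∞]
Answer: C*[3][2] = 27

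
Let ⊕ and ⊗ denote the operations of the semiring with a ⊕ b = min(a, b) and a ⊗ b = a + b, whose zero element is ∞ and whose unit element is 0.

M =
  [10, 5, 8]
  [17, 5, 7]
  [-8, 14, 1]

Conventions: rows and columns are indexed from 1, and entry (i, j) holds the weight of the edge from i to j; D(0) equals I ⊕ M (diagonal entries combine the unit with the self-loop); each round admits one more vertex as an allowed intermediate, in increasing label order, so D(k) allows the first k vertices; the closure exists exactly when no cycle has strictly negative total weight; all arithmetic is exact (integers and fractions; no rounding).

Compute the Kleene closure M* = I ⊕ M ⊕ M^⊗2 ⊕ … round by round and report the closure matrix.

D(0):
  [0, 5, 8]
  [17, 0, 7]
  [-8, 14, 0]
D(1):
  [0, 5, 8]
  [17, 0, 7]
  [-8, -3, 0]
D(2):
  [0, 5, 8]
  [17, 0, 7]
  [-8, -3, 0]
D(3):
  [0, 5, 8]
  [-1, 0, 7]
  [-8, -3, 0]
Answer: M* = [[0, 5, 8], [-1, 0, 7], [-8, -3, 0]]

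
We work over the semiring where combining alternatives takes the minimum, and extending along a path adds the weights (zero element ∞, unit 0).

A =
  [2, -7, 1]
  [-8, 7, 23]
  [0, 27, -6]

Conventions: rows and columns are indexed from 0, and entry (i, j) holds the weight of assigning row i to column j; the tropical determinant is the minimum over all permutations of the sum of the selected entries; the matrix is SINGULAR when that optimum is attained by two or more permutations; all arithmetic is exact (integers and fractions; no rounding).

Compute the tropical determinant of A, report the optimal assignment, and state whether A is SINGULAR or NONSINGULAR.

σ = (0, 1, 2): 2 + 7 + (-6) = 3
σ = (0, 2, 1): 2 + 23 + 27 = 52
σ = (1, 0, 2): (-7) + (-8) + (-6) = -21
σ = (1, 2, 0): (-7) + 23 + 0 = 16
σ = (2, 0, 1): 1 + (-8) + 27 = 20
σ = (2, 1, 0): 1 + 7 + 0 = 8
Optimal value attained by: σ = (1, 0, 2).
Answer: det⊕(A) = -21; verdict: NONSINGULAR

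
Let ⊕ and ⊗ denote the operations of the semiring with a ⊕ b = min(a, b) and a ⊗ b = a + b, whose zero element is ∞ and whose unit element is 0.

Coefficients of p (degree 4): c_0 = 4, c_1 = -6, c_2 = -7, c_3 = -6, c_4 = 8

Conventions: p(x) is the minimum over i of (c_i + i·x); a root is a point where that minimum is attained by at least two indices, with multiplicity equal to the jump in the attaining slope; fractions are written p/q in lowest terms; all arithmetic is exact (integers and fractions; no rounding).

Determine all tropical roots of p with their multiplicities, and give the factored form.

hull edge (i=0, c=4) to (i=1, c=-6): slope -10, span 1
hull edge (i=1, c=-6) to (i=2, c=-7): slope -1, span 1
hull edge (i=2, c=-7) to (i=3, c=-6): slope 1, span 1
hull edge (i=3, c=-6) to (i=4, c=8): slope 14, span 1
Factored form: p(x) = 8 ⊗ (x ⊕ (-14)) ⊗ (x ⊕ (-1)) ⊗ (x ⊕ 1) ⊗ (x ⊕ 10)
Answer: roots = -14 (mult 1), -1 (mult 1), 1 (mult 1), 10 (mult 1)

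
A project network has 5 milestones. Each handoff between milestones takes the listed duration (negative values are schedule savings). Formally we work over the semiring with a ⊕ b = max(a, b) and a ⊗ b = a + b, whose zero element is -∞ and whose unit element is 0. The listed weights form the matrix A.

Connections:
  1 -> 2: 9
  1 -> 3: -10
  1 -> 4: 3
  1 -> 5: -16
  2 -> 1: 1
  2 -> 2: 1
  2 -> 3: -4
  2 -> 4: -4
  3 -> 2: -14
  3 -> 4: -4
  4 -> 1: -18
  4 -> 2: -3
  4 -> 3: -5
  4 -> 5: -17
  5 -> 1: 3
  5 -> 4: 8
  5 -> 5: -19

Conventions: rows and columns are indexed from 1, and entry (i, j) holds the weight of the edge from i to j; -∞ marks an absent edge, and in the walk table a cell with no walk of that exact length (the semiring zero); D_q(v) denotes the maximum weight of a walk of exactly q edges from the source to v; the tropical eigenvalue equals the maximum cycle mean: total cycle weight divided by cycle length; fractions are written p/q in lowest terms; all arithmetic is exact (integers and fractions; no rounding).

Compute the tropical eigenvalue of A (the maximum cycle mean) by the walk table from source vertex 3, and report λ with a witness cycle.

q=0: [-∞, -∞, 0, -∞, -∞]
q=1: [-∞, -14, -∞, -4, -∞]
q=2: [-13, -7, -9, -18, -21]
q=3: [-6, -4, -11, -10, -29]
q=4: [-3, 3, -8, -3, -22]
q=5: [4, 6, -1, 0, -19]
Optimal cycle mean attained by: cycle 1->2->1, total 9 + 1, length 2.
Answer: λ = 5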